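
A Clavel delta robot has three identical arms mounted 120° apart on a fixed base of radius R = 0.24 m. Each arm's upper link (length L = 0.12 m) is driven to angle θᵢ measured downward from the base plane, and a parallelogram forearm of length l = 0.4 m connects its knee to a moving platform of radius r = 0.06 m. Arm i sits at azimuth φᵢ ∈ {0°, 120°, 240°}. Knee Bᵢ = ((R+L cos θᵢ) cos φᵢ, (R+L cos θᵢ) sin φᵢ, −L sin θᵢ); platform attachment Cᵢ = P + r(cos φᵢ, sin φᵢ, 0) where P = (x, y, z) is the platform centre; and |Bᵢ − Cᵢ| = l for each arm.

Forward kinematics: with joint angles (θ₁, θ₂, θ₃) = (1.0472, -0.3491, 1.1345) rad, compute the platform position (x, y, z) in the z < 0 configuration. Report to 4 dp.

(-0.0635, 0.1294, -0.3301)

φ1=0.0°: virtual centre (0.2400, 0.0000, -0.1039), radius l
arm 2 at φ=120.0°: e+L cos θ2 = 0.2928;  centre 2 = (-0.1464, 0.2535, 0.0410)
centre 3 = (0.2307·cos240.0°, 0.2307·sin240.0°, -0.1088) = (-0.1154, -0.1998, -0.1088)
subtract pairs → two planes through P
linear system: -0.7728x+0.5071y = 0.0190−0.2899z; -0.7107x+-0.3996y = -0.0033−-0.0097z
det = 0.6692;  x = -0.0088+0.1658z,  y = 0.0240+-0.3191z
into |P−centre ₁|² = l²: 1.1293z² + 0.1100z + -0.0867 = 0;  Δ = 0.4038;  z = -0.3301 or 0.2327 → z<0 root = -0.3301
x = -0.0635, y = 0.1294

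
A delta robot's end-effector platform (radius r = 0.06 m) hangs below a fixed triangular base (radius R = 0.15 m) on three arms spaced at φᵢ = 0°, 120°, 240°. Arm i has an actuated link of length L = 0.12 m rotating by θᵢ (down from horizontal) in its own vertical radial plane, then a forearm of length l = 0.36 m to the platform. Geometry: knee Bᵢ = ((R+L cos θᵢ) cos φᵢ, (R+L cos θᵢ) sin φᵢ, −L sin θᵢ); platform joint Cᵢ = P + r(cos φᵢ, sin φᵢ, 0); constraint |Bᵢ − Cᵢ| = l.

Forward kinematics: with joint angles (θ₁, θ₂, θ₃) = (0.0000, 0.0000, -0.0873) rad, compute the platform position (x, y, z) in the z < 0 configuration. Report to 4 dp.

O1 = (0.2100·cos0.0°, 0.2100·sin0.0°, 0.0000) = (0.2100, 0.0000, 0.0000)
φ2=120.0°: virtual centre (-0.1050, 0.1819, 0.0000), radius l
O3 = (0.2095·cos240.0°, 0.2095·sin240.0°, 0.0105) = (-0.1048, -0.1815, 0.0105)
eliminate P² terms by subtracting sphere 1 from 2 and 3
linear system: -0.6300x+0.3637y = 0.0000−0.0000z; -0.6295x+-0.3629y = -0.0001−0.0209z
det = 0.4576;  x = 0.0001+0.0166z,  y = 0.0001+0.0288z
into |P−O₁|² = l²: 1.0011z² + -0.0070z + -0.0855 = 0;  Δ = 0.3425;  z = -0.2888 or 0.2958 → z<0 root = -0.2888
x = -0.0047, y = -0.0082

(-0.0047, -0.0082, -0.2888)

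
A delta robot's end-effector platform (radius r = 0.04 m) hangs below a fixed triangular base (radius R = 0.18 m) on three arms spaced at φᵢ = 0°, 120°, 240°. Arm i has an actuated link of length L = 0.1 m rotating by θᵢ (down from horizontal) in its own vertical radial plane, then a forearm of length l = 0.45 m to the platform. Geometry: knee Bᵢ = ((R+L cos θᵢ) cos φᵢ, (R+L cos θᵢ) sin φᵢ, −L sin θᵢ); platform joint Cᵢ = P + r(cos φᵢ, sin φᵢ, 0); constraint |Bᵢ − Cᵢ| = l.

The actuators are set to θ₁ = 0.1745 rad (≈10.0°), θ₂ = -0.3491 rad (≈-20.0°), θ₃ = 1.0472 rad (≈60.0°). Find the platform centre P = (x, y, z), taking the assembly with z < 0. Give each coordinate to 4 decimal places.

arm 1 at φ=0.0°: e+L cos θ1 = 0.2385;  centre 1 = (0.2385, 0.0000, -0.0174)
centre 2 = (0.2340·cos120.0°, 0.2340·sin120.0°, 0.0342) = (-0.1170, 0.2026, 0.0342)
arm 3 at φ=240.0°: e+L cos θ3 = 0.1900;  centre 3 = (-0.0950, -0.1645, -0.0866)
subtract pairs → two planes through P
[-0.7109 0.4052 0.1031]·P = -0.0013;  [-0.6670 -0.3291 -0.1385]·P = -0.0136
det = 0.5042;  x = 0.0117+-0.0440z,  y = 0.0175+-0.3317z
sphere 1 gives Az²+Bz+C=0 with A=1.1119, B=0.0431, C=-0.1505;  B²−4AC=0.6711;  roots -0.3878, 0.3490;  negative root z = -0.3878
x = 0.0288, y = 0.1461

(0.0288, 0.1461, -0.3878)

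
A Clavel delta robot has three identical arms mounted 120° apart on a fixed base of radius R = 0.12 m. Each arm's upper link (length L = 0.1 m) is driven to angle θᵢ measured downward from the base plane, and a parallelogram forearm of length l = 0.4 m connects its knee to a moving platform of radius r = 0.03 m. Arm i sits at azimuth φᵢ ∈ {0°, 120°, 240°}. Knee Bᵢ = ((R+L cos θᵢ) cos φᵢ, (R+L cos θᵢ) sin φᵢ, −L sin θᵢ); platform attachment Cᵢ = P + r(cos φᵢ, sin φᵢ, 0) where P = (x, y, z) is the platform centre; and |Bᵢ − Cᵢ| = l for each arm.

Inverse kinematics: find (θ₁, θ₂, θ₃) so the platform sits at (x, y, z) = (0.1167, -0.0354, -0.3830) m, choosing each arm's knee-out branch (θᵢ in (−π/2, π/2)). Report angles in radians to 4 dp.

rotate P by −φ1: (0.1167, -0.0354, -0.3830)
  A=-0.0267, B=-0.3830, C=(l²−L²−A²−y'²−z²)/(2L)=0.0067
  γ=atan2(-0.3830,-0.0267)=-1.6404;  ψ=arccos(0.0175)=1.5533;  θ1=γ+ψ≈-0.0871
rotate P by −φ2: (-0.0890, -0.0834, -0.3830)
  e−x'=0.1790;  (l²−L²−(e−x')²−y'²−z²)/2L = -0.1784
  θ2 = atan2(B,A) + arccos(C/0.4228) = 0.8729
rotate P by −φ3: (-0.0277, 0.1188, -0.3830)
  A=0.1177, B=-0.3830, C=(l²−L²−A²−y'²−z²)/(2L)=-0.1232
  γ=atan2(-0.3830,0.1177)=-1.2727;  ψ=arccos(-0.3076)=1.8834;  θ3=γ+ψ≈0.6108

θ₁ = -0.0871, θ₂ = 0.8729, θ₃ = 0.6108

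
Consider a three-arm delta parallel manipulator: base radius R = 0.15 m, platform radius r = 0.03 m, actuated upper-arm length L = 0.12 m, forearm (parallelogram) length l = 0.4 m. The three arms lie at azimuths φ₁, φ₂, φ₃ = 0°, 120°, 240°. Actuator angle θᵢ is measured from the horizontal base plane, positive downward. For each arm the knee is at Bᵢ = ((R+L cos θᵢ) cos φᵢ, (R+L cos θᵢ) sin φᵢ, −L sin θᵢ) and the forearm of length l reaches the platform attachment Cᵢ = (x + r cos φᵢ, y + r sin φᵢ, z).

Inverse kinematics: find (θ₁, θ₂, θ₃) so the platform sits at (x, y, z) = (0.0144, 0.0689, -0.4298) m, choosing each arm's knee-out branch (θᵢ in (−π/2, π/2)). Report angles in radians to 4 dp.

φ1=0.0° → target in arm frame (0.0144, 0.0689)
  A=0.1056, B=-0.4298, C=(l²−L²−A²−y'²−z²)/(2L)=-0.2293
  θ1 = atan2(B,A) + arccos(C/0.4426) = 0.7855
arm 2 (φ=120.0°): x'=0.0525, y'=-0.0469
  A=0.0675, B=-0.4298, C=(l²−L²−A²−y'²−z²)/(2L)=-0.1912
  θ2 = atan2(B,A) + arccos(C/0.4351) = 0.6109
arm 3 (φ=240.0°): x'=-0.0669, y'=-0.0220
  A=0.1869, B=-0.4298, C=(l²−L²−A²−y'²−z²)/(2L)=-0.3105
  √(A²+B²)=0.4687;  θ3 = -1.1607+2.2951 ≈ 1.1344

θ₁ = 0.7855, θ₂ = 0.6109, θ₃ = 1.1344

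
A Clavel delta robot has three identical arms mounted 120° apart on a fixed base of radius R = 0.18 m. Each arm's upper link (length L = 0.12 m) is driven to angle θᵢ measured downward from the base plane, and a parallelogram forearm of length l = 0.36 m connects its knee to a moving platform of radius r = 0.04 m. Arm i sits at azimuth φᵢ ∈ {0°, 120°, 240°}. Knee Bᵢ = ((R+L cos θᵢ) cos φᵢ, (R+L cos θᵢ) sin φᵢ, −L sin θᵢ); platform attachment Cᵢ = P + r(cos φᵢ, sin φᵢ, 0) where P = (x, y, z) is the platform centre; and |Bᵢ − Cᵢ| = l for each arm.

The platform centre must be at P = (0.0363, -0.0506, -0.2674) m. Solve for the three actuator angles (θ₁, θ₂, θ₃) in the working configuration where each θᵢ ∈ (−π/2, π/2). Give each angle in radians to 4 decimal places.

rotate P by −φ1: (0.0363, -0.0506, -0.2674)
  A=0.1037, B=-0.2674, C=(l²−L²−A²−y'²−z²)/(2L)=0.1266
  γ=atan2(-0.2674,0.1037)=-1.2008;  ψ=arccos(0.4414)=1.1136;  θ1=γ+ψ≈-0.0872
φ2=120.0° → target in arm frame (-0.0620, -0.0061)
  A=0.2020, B=-0.2674, C=(l²−L²−A²−y'²−z²)/(2L)=0.0119
  θ2 = atan2(B,A) + arccos(C/0.3351) = 0.6112
φ3=240.0° → target in arm frame (0.0257, 0.0567)
  e−x'=0.1143;  (l²−L²−(e−x')²−y'²−z²)/2L = 0.1142
  √(A²+B²)=0.2908;  θ3 = -1.1668+1.1673 ≈ 0.0005

θ₁ = -0.0872, θ₂ = 0.6112, θ₃ = 0.0005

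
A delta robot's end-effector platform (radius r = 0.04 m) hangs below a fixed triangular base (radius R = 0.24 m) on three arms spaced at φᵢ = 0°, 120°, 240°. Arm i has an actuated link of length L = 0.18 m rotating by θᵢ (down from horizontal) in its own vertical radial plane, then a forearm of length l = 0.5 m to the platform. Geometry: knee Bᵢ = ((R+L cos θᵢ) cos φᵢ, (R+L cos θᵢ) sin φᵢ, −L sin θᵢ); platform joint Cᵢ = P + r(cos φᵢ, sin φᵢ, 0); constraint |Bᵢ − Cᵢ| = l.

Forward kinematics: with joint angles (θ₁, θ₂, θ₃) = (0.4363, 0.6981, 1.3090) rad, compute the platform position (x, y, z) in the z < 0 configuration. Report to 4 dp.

(0.1019, 0.1016, -0.4901)

φ1=0.0°: virtual centre (0.3631, 0.0000, -0.0761), radius l
centre 2 = (0.3379·cos120.0°, 0.3379·sin120.0°, -0.1157) = (-0.1689, 0.2926, -0.1157)
φ3=240.0°: virtual centre (-0.1233, -0.2136, -0.1739), radius l
subtract pairs → two planes through P
[-1.0642 0.5852 -0.0793]·P = -0.0101;  [-0.9729 -0.4271 -0.1956]·P = -0.0466
det = 1.0239;  x = 0.0309+-0.1449z,  y = 0.0389+-0.1280z
into |P−centre ₁|² = l²: 1.0374z² + 0.2385z + -0.1323 = 0;  Δ = 0.6058;  z = -0.4901 or 0.2602 → z<0 root = -0.4901
x = 0.1019, y = 0.1016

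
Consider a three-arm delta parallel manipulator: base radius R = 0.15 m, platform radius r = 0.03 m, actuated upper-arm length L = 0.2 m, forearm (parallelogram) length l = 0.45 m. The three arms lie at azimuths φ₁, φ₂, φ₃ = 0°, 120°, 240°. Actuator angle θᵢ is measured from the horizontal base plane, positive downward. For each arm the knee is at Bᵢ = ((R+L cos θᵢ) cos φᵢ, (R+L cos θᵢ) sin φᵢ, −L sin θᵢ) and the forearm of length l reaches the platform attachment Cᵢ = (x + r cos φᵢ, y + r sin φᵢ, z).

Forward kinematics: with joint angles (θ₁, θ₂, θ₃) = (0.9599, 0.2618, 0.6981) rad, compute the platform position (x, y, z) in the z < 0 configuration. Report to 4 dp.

(-0.1025, 0.0738, -0.4525)

O1 = (0.2347·cos0.0°, 0.2347·sin0.0°, -0.1638) = (0.2347, 0.0000, -0.1638)
arm 2 at φ=120.0°: (R−r)+L cos θ2 = 0.3132;  O2 = (-0.1566, 0.2712, -0.0518)
φ3=240.0°: virtual centre (-0.1366, -0.2366, -0.1286), radius l
|O₂|²−|O₁|² = 0.0188;  |O₃|²−|O₁|² = 0.0092
linear system: -0.7826x+0.5425y = 0.0188−0.2241z; -0.7427x+-0.4732y = 0.0092−0.0705z
det = 0.7732;  x = -0.0180+0.1867z,  y = 0.0087+-0.1439z
into |P−O₁|² = l²: 1.0555z² + 0.2308z + -0.1117 = 0;  Δ = 0.5249;  z = -0.4525 or 0.2339 → z<0 root = -0.4525
x = -0.1025, y = 0.0738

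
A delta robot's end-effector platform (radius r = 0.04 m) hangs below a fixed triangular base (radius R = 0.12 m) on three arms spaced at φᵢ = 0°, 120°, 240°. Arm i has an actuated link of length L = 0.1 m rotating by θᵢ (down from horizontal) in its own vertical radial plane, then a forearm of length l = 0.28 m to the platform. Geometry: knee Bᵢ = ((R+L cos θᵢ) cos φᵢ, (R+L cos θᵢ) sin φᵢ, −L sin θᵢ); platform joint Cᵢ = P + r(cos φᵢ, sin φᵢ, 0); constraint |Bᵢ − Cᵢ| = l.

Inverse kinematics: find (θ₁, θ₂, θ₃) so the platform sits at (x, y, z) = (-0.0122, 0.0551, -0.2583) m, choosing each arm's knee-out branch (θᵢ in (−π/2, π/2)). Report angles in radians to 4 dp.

arm 1 (φ=0.0°): x'=-0.0122, y'=0.0551
  A cos θ + B sin θ = C:  0.0922·cos θ + -0.2583·sin θ = -0.0493
  θ1 = atan2(B,A) + arccos(C/0.2743) = 0.5235
φ2=120.0° → target in arm frame (0.0538, -0.0170)
  A=0.0262, B=-0.2583, C=(l²−L²−A²−y'²−z²)/(2L)=0.0035
  √(A²+B²)=0.2596;  θ2 = -1.4698+1.5572 ≈ 0.0874
arm 3 (φ=240.0°): x'=-0.0416, y'=-0.0381
  A cos θ + B sin θ = C:  0.1216·cos θ + -0.2583·sin θ = -0.0728
  √(A²+B²)=0.2855;  θ3 = -1.1307+1.8287 ≈ 0.6979

θ₁ = 0.5235, θ₂ = 0.0874, θ₃ = 0.6979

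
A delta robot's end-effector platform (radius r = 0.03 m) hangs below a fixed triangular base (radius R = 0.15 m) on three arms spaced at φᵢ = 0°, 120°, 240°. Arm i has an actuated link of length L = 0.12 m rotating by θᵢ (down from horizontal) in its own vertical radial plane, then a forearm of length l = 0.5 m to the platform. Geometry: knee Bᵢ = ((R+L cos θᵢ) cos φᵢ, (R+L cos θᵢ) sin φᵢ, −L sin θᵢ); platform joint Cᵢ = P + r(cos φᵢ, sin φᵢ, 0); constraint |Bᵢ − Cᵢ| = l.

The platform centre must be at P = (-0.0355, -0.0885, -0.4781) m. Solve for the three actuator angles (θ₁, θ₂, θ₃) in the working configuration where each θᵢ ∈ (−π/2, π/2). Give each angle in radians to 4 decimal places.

θ₁ = 0.5231, θ₂ = 0.6105, θ₃ = -0.0003

arm 1 (φ=0.0°): x'=-0.0355, y'=-0.0885
  A cos θ + B sin θ = C:  0.1555·cos θ + -0.4781·sin θ = -0.1041
  θ1 = atan2(B,A) + arccos(C/0.5028) = 0.5231
rotate P by −φ2: (-0.0589, 0.0750, -0.4781)
  A cos θ + B sin θ = C:  0.1789·cos θ + -0.4781·sin θ = -0.1275
  γ=atan2(-0.4781,0.1789)=-1.2127;  ψ=arccos(-0.2498)=1.8233;  θ2=γ+ψ≈0.6105
φ3=240.0° → target in arm frame (0.0944, 0.0135)
  e−x'=0.0256;  (l²−L²−(e−x')²−y'²−z²)/2L = 0.0258
  √(A²+B²)=0.4788;  θ3 = -1.5173+1.5170 ≈ -0.0003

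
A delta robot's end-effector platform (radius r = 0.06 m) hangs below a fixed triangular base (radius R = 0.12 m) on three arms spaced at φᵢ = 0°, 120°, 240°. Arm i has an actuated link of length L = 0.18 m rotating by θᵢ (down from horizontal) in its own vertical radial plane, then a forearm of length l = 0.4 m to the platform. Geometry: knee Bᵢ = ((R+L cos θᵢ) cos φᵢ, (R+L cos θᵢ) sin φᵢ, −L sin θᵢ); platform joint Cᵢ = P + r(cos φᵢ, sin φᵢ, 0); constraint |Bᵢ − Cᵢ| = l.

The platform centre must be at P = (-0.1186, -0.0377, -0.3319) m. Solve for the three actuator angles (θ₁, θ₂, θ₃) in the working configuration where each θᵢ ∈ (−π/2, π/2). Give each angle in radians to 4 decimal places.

φ1=0.0° → target in arm frame (-0.1186, -0.0377)
  e−x'=0.1786;  (l²−L²−(e−x')²−y'²−z²)/2L = -0.0441
  γ=atan2(-0.3319,0.1786)=-1.0771;  ψ=arccos(-0.1170)=1.6881;  θ1=γ+ψ≈0.6110
arm 2 (φ=120.0°): x'=0.0267, y'=0.1216
  e−x'=0.0333;  (l²−L²−(e−x')²−y'²−z²)/2L = 0.0043
  γ=atan2(-0.3319,0.0333)=-1.4707;  ψ=arccos(0.0129)=1.5579;  θ2=γ+ψ≈0.0872
rotate P by −φ3: (0.0919, -0.0839, -0.3319)
  A cos θ + B sin θ = C:  -0.0319·cos θ + -0.3319·sin θ = 0.0261
  √(A²+B²)=0.3334;  θ3 = -1.6668+1.4925 ≈ -0.1743

θ₁ = 0.6110, θ₂ = 0.0872, θ₃ = -0.1743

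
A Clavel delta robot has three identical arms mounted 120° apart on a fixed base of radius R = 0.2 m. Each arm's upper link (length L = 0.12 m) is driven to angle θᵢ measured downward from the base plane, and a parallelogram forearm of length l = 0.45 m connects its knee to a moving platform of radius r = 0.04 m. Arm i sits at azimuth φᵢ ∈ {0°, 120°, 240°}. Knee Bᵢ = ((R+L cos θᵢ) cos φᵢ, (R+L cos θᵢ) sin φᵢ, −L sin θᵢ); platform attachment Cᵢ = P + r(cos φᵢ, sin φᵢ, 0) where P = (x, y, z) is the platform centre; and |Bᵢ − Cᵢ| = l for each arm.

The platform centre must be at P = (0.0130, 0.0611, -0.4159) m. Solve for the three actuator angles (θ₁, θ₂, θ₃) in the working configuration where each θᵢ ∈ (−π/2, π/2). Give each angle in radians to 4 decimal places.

θ₁ = 0.4364, θ₂ = 0.2620, θ₃ = 0.7858

arm 1 (φ=0.0°): x'=0.0130, y'=0.0611
  A=0.1470, B=-0.4159, C=(l²−L²−A²−y'²−z²)/(2L)=-0.0426
  γ=atan2(-0.4159,0.1470)=-1.2311;  ψ=arccos(-0.0965)=1.6674;  θ1=γ+ψ≈0.4364
φ2=120.0° → target in arm frame (0.0464, -0.0418)
  A cos θ + B sin θ = C:  0.1136·cos θ + -0.4159·sin θ = 0.0020
  γ=atan2(-0.4159,0.1136)=-1.3042;  ψ=arccos(0.0046)=1.5662;  θ2=γ+ψ≈0.2620
arm 3 (φ=240.0°): x'=-0.0594, y'=-0.0193
  A cos θ + B sin θ = C:  0.2194·cos θ + -0.4159·sin θ = -0.1391
  γ=atan2(-0.4159,0.2194)=-1.0853;  ψ=arccos(-0.2958)=1.8711;  θ3=γ+ψ≈0.7858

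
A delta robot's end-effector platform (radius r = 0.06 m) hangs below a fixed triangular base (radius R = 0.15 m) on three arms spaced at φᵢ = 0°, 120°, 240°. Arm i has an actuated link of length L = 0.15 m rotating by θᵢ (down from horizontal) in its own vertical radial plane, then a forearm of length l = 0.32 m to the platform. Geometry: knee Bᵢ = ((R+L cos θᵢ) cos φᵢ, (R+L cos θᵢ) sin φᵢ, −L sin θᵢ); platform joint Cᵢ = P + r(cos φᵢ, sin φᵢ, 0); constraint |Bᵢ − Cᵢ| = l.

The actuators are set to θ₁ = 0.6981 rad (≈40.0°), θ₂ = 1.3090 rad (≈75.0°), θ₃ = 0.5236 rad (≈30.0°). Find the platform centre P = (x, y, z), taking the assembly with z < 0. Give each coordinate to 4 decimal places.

centre 1 = (0.2049·cos0.0°, 0.2049·sin0.0°, -0.0964) = (0.2049, 0.0000, -0.0964)
centre 2 = (0.1288·cos120.0°, 0.1288·sin120.0°, -0.1449) = (-0.0644, 0.1116, -0.1449)
φ3=240.0°: virtual centre (-0.1100, -0.1904, -0.0750), radius l
|centre ₂|²−|centre ₁|² = -0.0137;  |centre ₃|²−|centre ₁|² = 0.0027
[-0.5386 0.2231 -0.0969]·P = -0.0137;  [-0.6297 -0.3809 0.0428]·P = 0.0027
det = 0.3457;  x = 0.0133+-0.0792z,  y = -0.0292+0.2434z
sphere 1 gives Az²+Bz+C=0 with A=1.0655, B=0.2090, C=-0.0556;  B²−4AC=0.2805;  roots -0.3466, 0.1505;  negative root z = -0.3466
x = 0.0408, y = -0.1135

(0.0408, -0.1135, -0.3466)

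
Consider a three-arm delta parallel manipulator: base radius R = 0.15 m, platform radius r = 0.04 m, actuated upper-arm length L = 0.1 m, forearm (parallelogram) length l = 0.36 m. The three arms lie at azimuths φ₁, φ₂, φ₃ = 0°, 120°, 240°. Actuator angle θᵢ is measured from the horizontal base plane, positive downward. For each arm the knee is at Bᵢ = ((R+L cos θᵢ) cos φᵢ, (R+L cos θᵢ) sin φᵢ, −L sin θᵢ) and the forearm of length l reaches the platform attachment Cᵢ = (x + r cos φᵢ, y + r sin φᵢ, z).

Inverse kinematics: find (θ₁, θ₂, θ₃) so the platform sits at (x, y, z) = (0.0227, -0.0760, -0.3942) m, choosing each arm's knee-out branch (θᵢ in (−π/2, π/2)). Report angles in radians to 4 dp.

rotate P by −φ1: (0.0227, -0.0760, -0.3942)
  A=0.0873, B=-0.3942, C=(l²−L²−A²−y'²−z²)/(2L)=-0.2460
  √(A²+B²)=0.4038;  θ1 = -1.3529+2.2258 ≈ 0.8730
rotate P by −φ2: (-0.0772, 0.0183, -0.3942)
  e−x'=0.1872;  (l²−L²−(e−x')²−y'²−z²)/2L = -0.3558
  γ=atan2(-0.3942,0.1872)=-1.1275;  ψ=arccos(-0.8154)=2.5242;  θ2=γ+ψ≈1.3967
φ3=240.0° → target in arm frame (0.0545, 0.0577)
  A cos θ + B sin θ = C:  0.0555·cos θ + -0.3942·sin θ = -0.2110
  √(A²+B²)=0.3981;  θ3 = -1.4308+2.1295 ≈ 0.6986

θ₁ = 0.8730, θ₂ = 1.3967, θ₃ = 0.6986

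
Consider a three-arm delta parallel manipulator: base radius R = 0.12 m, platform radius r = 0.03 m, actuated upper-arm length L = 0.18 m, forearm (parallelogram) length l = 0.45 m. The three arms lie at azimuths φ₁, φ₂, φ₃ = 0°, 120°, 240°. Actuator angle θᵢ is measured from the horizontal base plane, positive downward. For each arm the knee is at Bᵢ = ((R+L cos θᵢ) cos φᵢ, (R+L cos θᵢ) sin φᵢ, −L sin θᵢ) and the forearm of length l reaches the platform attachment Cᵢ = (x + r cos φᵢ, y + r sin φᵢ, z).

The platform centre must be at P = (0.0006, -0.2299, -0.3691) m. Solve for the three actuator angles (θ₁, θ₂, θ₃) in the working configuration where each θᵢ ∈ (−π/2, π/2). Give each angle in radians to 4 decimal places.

θ₁ = 0.4363, θ₂ = 1.0472, θ₃ = -0.3495

φ1=0.0° → target in arm frame (0.0006, -0.2299)
  e−x'=0.0894;  (l²−L²−(e−x')²−y'²−z²)/2L = -0.0749
  θ1 = atan2(B,A) + arccos(C/0.3798) = 0.4363
arm 2 (φ=120.0°): x'=-0.1994, y'=0.1144
  e−x'=0.2894;  (l²−L²−(e−x')²−y'²−z²)/2L = -0.1749
  θ2 = atan2(B,A) + arccos(C/0.4690) = 1.0472
arm 3 (φ=240.0°): x'=0.1988, y'=0.1155
  A=-0.1088, B=-0.3691, C=(l²−L²−A²−y'²−z²)/(2L)=0.0242
  √(A²+B²)=0.3848;  θ3 = -1.8574+1.5080 ≈ -0.3495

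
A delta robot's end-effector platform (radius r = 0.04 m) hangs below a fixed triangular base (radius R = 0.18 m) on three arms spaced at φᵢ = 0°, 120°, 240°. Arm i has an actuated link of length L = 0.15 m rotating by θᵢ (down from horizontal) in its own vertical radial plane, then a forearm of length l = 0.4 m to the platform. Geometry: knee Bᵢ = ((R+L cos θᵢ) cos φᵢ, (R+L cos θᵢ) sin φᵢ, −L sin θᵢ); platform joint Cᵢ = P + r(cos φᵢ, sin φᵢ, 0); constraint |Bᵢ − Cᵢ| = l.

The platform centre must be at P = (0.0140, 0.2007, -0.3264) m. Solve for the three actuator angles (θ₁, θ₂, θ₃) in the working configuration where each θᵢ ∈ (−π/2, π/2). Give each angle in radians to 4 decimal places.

θ₁ = 0.6108, θ₂ = -0.2620, θ₃ = 1.3964

rotate P by −φ1: (0.0140, 0.2007, -0.3264)
  A=0.1260, B=-0.3264, C=(l²−L²−A²−y'²−z²)/(2L)=-0.0840
  √(A²+B²)=0.3499;  θ1 = -1.2024+1.8132 ≈ 0.6108
arm 2 (φ=120.0°): x'=0.1668, y'=-0.1125
  A cos θ + B sin θ = C:  -0.0268·cos θ + -0.3264·sin θ = 0.0586
  θ2 = atan2(B,A) + arccos(C/0.3275) = -0.2620
arm 3 (φ=240.0°): x'=-0.1808, y'=-0.0882
  e−x'=0.3208;  (l²−L²−(e−x')²−y'²−z²)/2L = -0.2658
  √(A²+B²)=0.4577;  θ3 = -0.7940+2.1905 ≈ 1.3964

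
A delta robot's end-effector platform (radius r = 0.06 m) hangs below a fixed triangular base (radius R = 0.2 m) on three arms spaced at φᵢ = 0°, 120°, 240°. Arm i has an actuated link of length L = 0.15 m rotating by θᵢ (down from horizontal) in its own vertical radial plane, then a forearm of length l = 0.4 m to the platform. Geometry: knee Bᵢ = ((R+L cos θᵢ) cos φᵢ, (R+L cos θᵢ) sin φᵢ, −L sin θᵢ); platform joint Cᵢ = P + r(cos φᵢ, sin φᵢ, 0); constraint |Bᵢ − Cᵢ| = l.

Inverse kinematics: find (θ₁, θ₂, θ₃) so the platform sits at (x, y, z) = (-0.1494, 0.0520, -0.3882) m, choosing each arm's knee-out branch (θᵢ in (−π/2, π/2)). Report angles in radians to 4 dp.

φ1=0.0° → target in arm frame (-0.1494, 0.0520)
  A=0.2894, B=-0.3882, C=(l²−L²−A²−y'²−z²)/(2L)=-0.3322
  √(A²+B²)=0.4842;  θ1 = -0.9302+2.3268 ≈ 1.3967
φ2=120.0° → target in arm frame (0.1197, 0.1034)
  e−x'=0.0203;  (l²−L²−(e−x')²−y'²−z²)/2L = -0.0810
  √(A²+B²)=0.3887;  θ2 = -1.5186+1.7807 ≈ 0.2621
rotate P by −φ3: (0.0297, -0.1554, -0.3882)
  e−x'=0.1103;  (l²−L²−(e−x')²−y'²−z²)/2L = -0.1651
  γ=atan2(-0.3882,0.1103)=-1.2939;  ψ=arccos(-0.4090)=1.9921;  θ3=γ+ψ≈0.6983

θ₁ = 1.3967, θ₂ = 0.2621, θ₃ = 0.6983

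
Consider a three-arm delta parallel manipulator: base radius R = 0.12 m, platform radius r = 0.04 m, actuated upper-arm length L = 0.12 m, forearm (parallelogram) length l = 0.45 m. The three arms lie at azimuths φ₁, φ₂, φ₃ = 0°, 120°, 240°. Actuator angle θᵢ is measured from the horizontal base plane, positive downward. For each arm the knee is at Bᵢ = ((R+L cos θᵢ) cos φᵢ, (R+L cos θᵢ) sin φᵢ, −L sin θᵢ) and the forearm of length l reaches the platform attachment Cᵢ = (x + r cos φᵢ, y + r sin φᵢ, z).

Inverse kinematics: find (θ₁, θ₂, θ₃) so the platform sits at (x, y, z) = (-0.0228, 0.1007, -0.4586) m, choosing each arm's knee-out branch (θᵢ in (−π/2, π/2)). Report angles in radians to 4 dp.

θ₁ = 0.6109, θ₂ = 0.1744, θ₃ = 0.7856

φ1=0.0° → target in arm frame (-0.0228, 0.1007)
  A=0.1028, B=-0.4586, C=(l²−L²−A²−y'²−z²)/(2L)=-0.1788
  √(A²+B²)=0.4700;  θ1 = -1.3503+1.9612 ≈ 0.6109
φ2=120.0° → target in arm frame (0.0986, -0.0306)
  A cos θ + B sin θ = C:  -0.0186·cos θ + -0.4586·sin θ = -0.0979
  θ2 = atan2(B,A) + arccos(C/0.4590) = 0.1744
rotate P by −φ3: (-0.0758, -0.0701, -0.4586)
  e−x'=0.1558;  (l²−L²−(e−x')²−y'²−z²)/2L = -0.2142
  γ=atan2(-0.4586,0.1558)=-1.2433;  ψ=arccos(-0.4422)=2.0289;  θ3=γ+ψ≈0.7856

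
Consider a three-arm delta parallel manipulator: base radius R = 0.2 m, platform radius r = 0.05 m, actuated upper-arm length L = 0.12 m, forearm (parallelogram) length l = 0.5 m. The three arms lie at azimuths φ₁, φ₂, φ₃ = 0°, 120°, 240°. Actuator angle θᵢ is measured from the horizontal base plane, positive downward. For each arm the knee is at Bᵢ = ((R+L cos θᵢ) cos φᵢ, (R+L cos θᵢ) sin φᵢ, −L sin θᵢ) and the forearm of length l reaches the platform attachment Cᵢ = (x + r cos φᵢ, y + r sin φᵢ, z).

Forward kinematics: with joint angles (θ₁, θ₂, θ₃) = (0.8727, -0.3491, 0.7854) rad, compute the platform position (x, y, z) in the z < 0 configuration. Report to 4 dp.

(-0.0940, 0.1380, -0.4494)

arm 1 at φ=0.0°: e+L cos θ1 = 0.2271;  S1 = (0.2271, 0.0000, -0.0919)
arm 2 at φ=120.0°: e+L cos θ2 = 0.2628;  S2 = (-0.1314, 0.2276, 0.0410)
arm 3 at φ=240.0°: e+L cos θ3 = 0.2349;  S3 = (-0.1174, -0.2034, -0.0849)
|S₂|²−|S₁|² = 0.0107;  |S₃|²−|S₁|² = 0.0023
plane₁₂: -0.7170x+0.4551y+0.2659z = 0.0107
Cramer: x(z) = -0.0089+0.1894z;  y(z) = 0.0094-0.2860z
sphere 1 gives Az²+Bz+C=0 with A=1.1177, B=0.0891, C=-0.1857;  B²−4AC=0.8383;  roots -0.4494, 0.3698;  negative root z = -0.4494
x = -0.0940, y = 0.1380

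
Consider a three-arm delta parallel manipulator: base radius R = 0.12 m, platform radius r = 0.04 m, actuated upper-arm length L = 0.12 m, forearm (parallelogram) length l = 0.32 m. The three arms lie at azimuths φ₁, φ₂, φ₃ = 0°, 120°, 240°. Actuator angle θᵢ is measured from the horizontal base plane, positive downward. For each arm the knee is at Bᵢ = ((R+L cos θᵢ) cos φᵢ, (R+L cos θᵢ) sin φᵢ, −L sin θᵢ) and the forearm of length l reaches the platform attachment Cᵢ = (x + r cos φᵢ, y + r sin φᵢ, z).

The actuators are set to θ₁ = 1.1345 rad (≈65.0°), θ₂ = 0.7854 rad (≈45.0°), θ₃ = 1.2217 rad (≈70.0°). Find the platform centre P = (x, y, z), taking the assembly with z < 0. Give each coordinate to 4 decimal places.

arm 1 at φ=0.0°: e+L cos θ1 = 0.1307;  S1 = (0.1307, 0.0000, -0.1088)
arm 2 at φ=120.0°: e+L cos θ2 = 0.1649;  S2 = (-0.0824, 0.1428, -0.0849)
arm 3 at φ=240.0°: e+L cos θ3 = 0.1210;  S3 = (-0.0605, -0.1048, -0.1128)
eliminate P² terms by subtracting sphere 1 from 2 and 3
[-0.4263 0.2855 0.0478]·P = 0.0055;  [-0.3825 -0.2097 -0.0080]·P = -0.0015
Cramer: x(z) = -0.0035+0.0390z;  y(z) = 0.0138-0.1093z
quadratic in z: (1.0135)z²+(0.2040)z+(-0.0724)=0, √Δ=0.5787 → z ∈ {-0.3862, 0.1849}; z = -0.3862 (taking z<0)
x = -0.0186, y = 0.0560

(-0.0186, 0.0560, -0.3862)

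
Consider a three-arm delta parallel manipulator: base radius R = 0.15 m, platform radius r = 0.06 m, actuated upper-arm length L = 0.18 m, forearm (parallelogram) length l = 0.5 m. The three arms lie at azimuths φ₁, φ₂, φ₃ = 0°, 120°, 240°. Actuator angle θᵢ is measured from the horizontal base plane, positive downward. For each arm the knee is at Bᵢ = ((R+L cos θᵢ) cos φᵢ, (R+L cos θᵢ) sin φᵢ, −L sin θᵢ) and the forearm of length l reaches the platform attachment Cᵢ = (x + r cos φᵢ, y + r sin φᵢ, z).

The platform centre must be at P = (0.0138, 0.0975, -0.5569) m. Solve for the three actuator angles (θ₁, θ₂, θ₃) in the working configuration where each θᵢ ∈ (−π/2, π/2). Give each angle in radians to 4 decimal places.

arm 1 (φ=0.0°): x'=0.0138, y'=0.0975
  e−x'=0.0762;  (l²−L²−(e−x')²−y'²−z²)/2L = -0.2996
  θ1 = atan2(B,A) + arccos(C/0.5621) = 0.6981
rotate P by −φ2: (0.0775, -0.0607, -0.5569)
  A cos θ + B sin θ = C:  0.0125·cos θ + -0.5569·sin θ = -0.2677
  √(A²+B²)=0.5570;  θ2 = -1.5484+2.0721 ≈ 0.5237
rotate P by −φ3: (-0.0913, -0.0368, -0.5569)
  A=0.1813, B=-0.5569, C=(l²−L²−A²−y'²−z²)/(2L)=-0.3522
  θ3 = atan2(B,A) + arccos(C/0.5857) = 0.9599

θ₁ = 0.6981, θ₂ = 0.5237, θ₃ = 0.9599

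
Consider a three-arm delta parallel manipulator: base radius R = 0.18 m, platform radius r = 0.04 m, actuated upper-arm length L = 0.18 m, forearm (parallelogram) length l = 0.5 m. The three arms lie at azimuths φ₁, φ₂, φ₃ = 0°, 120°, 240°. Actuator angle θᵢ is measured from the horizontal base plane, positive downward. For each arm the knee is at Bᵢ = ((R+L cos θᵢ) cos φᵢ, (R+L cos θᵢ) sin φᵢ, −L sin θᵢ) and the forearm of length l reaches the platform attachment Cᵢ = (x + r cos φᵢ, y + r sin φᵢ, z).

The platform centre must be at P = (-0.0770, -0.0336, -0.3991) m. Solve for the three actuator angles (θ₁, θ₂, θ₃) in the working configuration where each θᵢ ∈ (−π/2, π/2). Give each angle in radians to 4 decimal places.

θ₁ = 0.4362, θ₂ = 0.0874, θ₃ = -0.1743

φ1=0.0° → target in arm frame (-0.0770, -0.0336)
  e−x'=0.2170;  (l²−L²−(e−x')²−y'²−z²)/2L = 0.0281
  θ1 = atan2(B,A) + arccos(C/0.4543) = 0.4362
rotate P by −φ2: (0.0094, 0.0835, -0.3991)
  A=0.1306, B=-0.3991, C=(l²−L²−A²−y'²−z²)/(2L)=0.0953
  γ=atan2(-0.3991,0.1306)=-1.2545;  ψ=arccos(0.2269)=1.3420;  θ2=γ+ψ≈0.0874
φ3=240.0° → target in arm frame (0.0676, -0.0499)
  A cos θ + B sin θ = C:  0.0724·cos θ + -0.3991·sin θ = 0.1405
  γ=atan2(-0.3991,0.0724)=-1.3913;  ψ=arccos(0.3464)=1.2170;  θ3=γ+ψ≈-0.1743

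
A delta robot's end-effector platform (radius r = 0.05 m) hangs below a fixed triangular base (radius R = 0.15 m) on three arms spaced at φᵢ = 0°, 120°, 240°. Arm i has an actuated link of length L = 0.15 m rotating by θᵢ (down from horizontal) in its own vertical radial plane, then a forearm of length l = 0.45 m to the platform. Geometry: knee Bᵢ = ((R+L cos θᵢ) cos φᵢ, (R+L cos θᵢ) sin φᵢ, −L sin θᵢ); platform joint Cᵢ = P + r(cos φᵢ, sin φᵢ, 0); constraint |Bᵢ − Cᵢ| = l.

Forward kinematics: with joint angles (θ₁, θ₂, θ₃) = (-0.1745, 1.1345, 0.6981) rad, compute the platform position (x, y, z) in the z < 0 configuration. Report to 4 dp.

(0.1941, -0.0809, -0.4134)

arm 1 at φ=0.0°: (R−r)+L cos θ1 = 0.2477;  centre 1 = (0.2477, 0.0000, 0.0260)
centre 2 = (0.1634·cos120.0°, 0.1634·sin120.0°, -0.1359) = (-0.0817, 0.1415, -0.1359)
centre 3 = (0.2149·cos240.0°, 0.2149·sin240.0°, -0.0964) = (-0.1075, -0.1861, -0.0964)
subtract pairs → two planes through P
linear system: -0.6588x+0.2830y = -0.0169−-0.3240z; -0.7104x+-0.3722y = -0.0066−-0.2449z
det = 0.4463;  x = 0.0182+-0.4255z,  y = -0.0172+0.1541z
quadratic in z: (1.2048)z²+(0.1379)z+(-0.1489)=0, √Δ=0.8582 → z ∈ {-0.4134, 0.2989}; z = -0.4134 (taking z<0)
x = 0.1941, y = -0.0809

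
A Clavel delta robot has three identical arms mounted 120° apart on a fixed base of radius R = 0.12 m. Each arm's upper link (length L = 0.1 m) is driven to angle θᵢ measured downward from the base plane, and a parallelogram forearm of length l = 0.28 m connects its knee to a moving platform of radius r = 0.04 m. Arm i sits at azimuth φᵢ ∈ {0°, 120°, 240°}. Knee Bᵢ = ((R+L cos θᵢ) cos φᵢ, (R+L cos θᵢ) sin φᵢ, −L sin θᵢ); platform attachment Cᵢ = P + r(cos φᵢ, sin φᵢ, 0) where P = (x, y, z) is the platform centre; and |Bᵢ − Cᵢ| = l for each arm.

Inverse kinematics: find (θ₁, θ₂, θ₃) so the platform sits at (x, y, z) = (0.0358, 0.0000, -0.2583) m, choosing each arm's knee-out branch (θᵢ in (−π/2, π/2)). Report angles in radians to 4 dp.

φ1=0.0° → target in arm frame (0.0358, 0.0000)
  A=0.0442, B=-0.2583, C=(l²−L²−A²−y'²−z²)/(2L)=-0.0014
  θ1 = atan2(B,A) + arccos(C/0.2621) = 0.1747
rotate P by −φ2: (-0.0179, -0.0310, -0.2583)
  A cos θ + B sin θ = C:  0.0979·cos θ + -0.2583·sin θ = -0.0443
  √(A²+B²)=0.2762;  θ2 = -1.2085+1.7319 ≈ 0.5234
arm 3 (φ=240.0°): x'=-0.0179, y'=0.0310
  A cos θ + B sin θ = C:  0.0979·cos θ + -0.2583·sin θ = -0.0443
  √(A²+B²)=0.2762;  θ3 = -1.2085+1.7319 ≈ 0.5234

θ₁ = 0.1747, θ₂ = 0.5234, θ₃ = 0.5234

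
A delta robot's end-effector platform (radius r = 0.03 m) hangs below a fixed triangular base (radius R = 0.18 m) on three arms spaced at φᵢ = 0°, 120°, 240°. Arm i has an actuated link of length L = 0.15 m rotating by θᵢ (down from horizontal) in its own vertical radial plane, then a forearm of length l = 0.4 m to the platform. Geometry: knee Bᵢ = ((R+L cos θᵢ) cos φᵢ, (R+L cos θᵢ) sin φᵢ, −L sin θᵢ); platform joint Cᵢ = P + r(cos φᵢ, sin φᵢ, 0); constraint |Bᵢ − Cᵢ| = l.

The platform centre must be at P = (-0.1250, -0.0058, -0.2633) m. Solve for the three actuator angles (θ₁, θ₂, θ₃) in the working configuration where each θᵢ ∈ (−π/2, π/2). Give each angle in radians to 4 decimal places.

θ₁ = 0.8727, θ₂ = -0.2618, θ₃ = -0.3491

rotate P by −φ1: (-0.1250, -0.0058, -0.2633)
  A cos θ + B sin θ = C:  0.2750·cos θ + -0.2633·sin θ = -0.0250
  θ1 = atan2(B,A) + arccos(C/0.3807) = 0.8727
arm 2 (φ=120.0°): x'=0.0575, y'=0.1112
  e−x'=0.0925;  (l²−L²−(e−x')²−y'²−z²)/2L = 0.1575
  √(A²+B²)=0.2791;  θ2 = -1.2329+0.9710 ≈ -0.2618
rotate P by −φ3: (0.0675, -0.1054, -0.2633)
  e−x'=0.0825;  (l²−L²−(e−x')²−y'²−z²)/2L = 0.1676
  √(A²+B²)=0.2759;  θ3 = -1.2672+0.9181 ≈ -0.3491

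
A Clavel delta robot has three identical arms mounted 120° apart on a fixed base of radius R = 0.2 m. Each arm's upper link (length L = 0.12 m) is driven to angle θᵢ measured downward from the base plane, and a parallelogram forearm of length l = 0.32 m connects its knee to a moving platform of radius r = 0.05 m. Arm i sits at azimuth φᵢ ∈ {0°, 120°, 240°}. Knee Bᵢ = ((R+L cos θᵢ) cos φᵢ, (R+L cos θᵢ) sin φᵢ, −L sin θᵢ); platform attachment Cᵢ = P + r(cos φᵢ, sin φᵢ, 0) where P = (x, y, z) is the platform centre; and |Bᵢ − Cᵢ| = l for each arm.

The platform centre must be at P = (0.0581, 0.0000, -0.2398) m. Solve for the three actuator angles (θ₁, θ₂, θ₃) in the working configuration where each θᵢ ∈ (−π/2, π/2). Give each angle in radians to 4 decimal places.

arm 1 (φ=0.0°): x'=0.0581, y'=0.0000
  A cos θ + B sin θ = C:  0.0919·cos θ + -0.2398·sin θ = 0.0919
  θ1 = atan2(B,A) + arccos(C/0.2568) = 0.0001
arm 2 (φ=120.0°): x'=-0.0290, y'=-0.0503
  A=0.1791, B=-0.2398, C=(l²−L²−A²−y'²−z²)/(2L)=-0.0171
  γ=atan2(-0.2398,0.1791)=-0.9294;  ψ=arccos(-0.0570)=1.6278;  θ2=γ+ψ≈0.6984
rotate P by −φ3: (-0.0291, 0.0503, -0.2398)
  A cos θ + B sin θ = C:  0.1791·cos θ + -0.2398·sin θ = -0.0171
  √(A²+B²)=0.2993;  θ3 = -0.9294+1.6278 ≈ 0.6984

θ₁ = 0.0001, θ₂ = 0.6984, θ₃ = 0.6984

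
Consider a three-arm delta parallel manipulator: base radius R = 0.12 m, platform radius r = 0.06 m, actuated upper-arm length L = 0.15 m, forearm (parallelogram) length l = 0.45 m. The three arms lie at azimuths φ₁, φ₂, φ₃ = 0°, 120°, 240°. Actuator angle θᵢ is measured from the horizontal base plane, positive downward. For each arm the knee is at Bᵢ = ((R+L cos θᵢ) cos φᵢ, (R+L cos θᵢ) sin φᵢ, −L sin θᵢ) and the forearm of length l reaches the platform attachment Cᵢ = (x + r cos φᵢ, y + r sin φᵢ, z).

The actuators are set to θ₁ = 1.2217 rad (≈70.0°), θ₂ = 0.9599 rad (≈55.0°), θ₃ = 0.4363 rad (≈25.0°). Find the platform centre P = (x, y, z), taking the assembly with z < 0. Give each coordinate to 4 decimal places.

φ1=0.0°: virtual centre (0.1113, 0.0000, -0.1410), radius l
arm 2 at φ=120.0°: e+L cos θ2 = 0.1460;  S2 = (-0.0730, 0.1265, -0.1229)
φ3=240.0°: virtual centre (-0.0980, -0.1697, -0.0634), radius l
eliminate P² terms by subtracting sphere 1 from 2 and 3
[-0.3687 0.2529 0.0362]·P = 0.0042;  [-0.4186 -0.3394 0.1551]·P = 0.0102
det = 0.2310;  x = -0.0172+0.2230z,  y = -0.0087+0.1820z
into |P−S₁|² = l²: 1.0829z² + 0.2214z + -0.1660 = 0;  Δ = 0.7682;  z = -0.5069 or 0.3025 → z<0 root = -0.5069
x = -0.1303, y = -0.1009

(-0.1303, -0.1009, -0.5069)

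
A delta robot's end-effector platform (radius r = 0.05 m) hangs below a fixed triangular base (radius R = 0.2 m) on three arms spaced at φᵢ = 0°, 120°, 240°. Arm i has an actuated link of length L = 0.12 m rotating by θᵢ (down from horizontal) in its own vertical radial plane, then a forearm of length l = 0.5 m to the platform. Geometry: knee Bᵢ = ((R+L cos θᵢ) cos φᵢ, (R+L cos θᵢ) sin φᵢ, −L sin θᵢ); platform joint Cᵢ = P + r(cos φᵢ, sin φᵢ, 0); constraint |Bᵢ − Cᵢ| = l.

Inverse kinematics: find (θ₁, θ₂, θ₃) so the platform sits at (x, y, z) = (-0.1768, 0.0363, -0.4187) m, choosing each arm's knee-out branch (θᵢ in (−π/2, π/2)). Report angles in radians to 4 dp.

φ1=0.0° → target in arm frame (-0.1768, 0.0363)
  A cos θ + B sin θ = C:  0.3268·cos θ + -0.4187·sin θ = -0.1993
  γ=atan2(-0.4187,0.3268)=-0.9081;  ψ=arccos(-0.3752)=1.9554;  θ1=γ+ψ≈1.0473
φ2=120.0° → target in arm frame (0.1198, 0.1350)
  A=0.0302, B=-0.4187, C=(l²−L²−A²−y'²−z²)/(2L)=0.1715
  √(A²+B²)=0.4198;  θ2 = -1.4989+1.1499 ≈ -0.3490
φ3=240.0° → target in arm frame (0.0570, -0.1713)
  A cos θ + B sin θ = C:  0.0930·cos θ + -0.4187·sin θ = 0.0929
  θ3 = atan2(B,A) + arccos(C/0.4289) = 0.0003

θ₁ = 1.0473, θ₂ = -0.3490, θ₃ = 0.0003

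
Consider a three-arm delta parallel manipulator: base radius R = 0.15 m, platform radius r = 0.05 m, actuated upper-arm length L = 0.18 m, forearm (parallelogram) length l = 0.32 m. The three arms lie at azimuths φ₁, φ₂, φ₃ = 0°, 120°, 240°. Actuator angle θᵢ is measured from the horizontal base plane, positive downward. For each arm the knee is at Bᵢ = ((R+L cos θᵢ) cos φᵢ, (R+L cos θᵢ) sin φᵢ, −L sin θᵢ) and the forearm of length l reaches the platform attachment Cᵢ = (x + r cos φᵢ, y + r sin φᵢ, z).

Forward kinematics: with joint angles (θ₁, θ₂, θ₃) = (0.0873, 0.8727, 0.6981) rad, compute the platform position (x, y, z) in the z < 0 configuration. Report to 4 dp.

φ1=0.0°: virtual centre (0.2793, 0.0000, -0.0157), radius l
arm 2 at φ=120.0°: (R−r)+L cos θ2 = 0.2157;  O2 = (-0.1078, 0.1868, -0.1379)
O3 = (0.2379·cos240.0°, 0.2379·sin240.0°, -0.1157) = (-0.1189, -0.2060, -0.1157)
eliminate P² terms by subtracting sphere 1 from 2 and 3
linear system: -0.7743x+0.3736y = -0.0127−-0.2444z; -0.7965x+-0.4120y = -0.0083−-0.2000z
Cramer: x(z) = 0.0135-0.2845z;  y(z) = -0.0060+0.0645z
into |P−O₁|² = l²: 1.0851z² + 0.1818z + -0.0315 = 0;  Δ = 0.1697;  z = -0.2736 or 0.1060 → z<0 root = -0.2736
x = 0.0914, y = -0.0237

(0.0914, -0.0237, -0.2736)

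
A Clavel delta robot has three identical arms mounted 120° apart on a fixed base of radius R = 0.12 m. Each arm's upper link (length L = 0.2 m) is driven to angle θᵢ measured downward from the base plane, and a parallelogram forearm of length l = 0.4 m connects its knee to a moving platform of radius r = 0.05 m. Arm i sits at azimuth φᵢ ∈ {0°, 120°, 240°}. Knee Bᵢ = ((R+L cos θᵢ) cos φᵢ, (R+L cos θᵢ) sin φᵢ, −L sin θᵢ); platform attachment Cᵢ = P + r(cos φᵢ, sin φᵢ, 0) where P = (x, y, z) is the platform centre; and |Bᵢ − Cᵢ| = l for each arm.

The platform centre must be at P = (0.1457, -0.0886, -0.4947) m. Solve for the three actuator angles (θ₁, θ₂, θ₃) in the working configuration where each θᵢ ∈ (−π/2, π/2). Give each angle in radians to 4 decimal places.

θ₁ = 0.6109, θ₂ = 1.3965, θ₃ = 1.0473

arm 1 (φ=0.0°): x'=0.1457, y'=-0.0886
  e−x'=-0.0757;  (l²−L²−(e−x')²−y'²−z²)/2L = -0.3458
  γ=atan2(-0.4947,-0.0757)=-1.7226;  ψ=arccos(-0.6909)=2.3335;  θ1=γ+ψ≈0.6109
arm 2 (φ=120.0°): x'=-0.1496, y'=-0.0819
  A cos θ + B sin θ = C:  0.2196·cos θ + -0.4947·sin θ = -0.4491
  θ2 = atan2(B,A) + arccos(C/0.5412) = 1.3965
arm 3 (φ=240.0°): x'=0.0039, y'=0.1705
  A=0.0661, B=-0.4947, C=(l²−L²−A²−y'²−z²)/(2L)=-0.3954
  √(A²+B²)=0.4991;  θ3 = -1.4379+2.4853 ≈ 1.0473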